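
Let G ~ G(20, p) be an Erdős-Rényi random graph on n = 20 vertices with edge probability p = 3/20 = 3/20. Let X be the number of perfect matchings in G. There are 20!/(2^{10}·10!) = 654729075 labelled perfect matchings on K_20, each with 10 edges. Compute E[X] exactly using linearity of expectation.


K_20 has 20!/(2^{10}·10!) = 654729075 labelled perfect matchings.
For each such perfect matching H, let X_H = 1 if all 10 edges of H are present in G. Then P[X_H = 1] = p^{10} = (3/20)^{10} = 59049/10240000000000.
By linearity: E[X] = Σ_H E[X_H] = 654729075 · p^{10} = 654729075 · 59049/10240000000000 = 1546443885987/409600000000.
Numerically: E[X] ≈ 3.775.

E[X] = 654729075 · (3/20)^{10} = 1546443885987/409600000000 ≈ 3.775.


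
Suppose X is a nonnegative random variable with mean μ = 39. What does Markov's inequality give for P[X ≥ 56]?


μ = E[X] = 39, a = 56.
Markov: P[X ≥ 56] ≤ μ/a = (39)/56 = 39/56.
Numerically: ≈ 0.696429.
(Since a = 56 > μ = 39.000000, the bound 39/56 is < 1 and informative.)

P[X ≥ 56] ≤ 39/56 ≈ 0.696429.


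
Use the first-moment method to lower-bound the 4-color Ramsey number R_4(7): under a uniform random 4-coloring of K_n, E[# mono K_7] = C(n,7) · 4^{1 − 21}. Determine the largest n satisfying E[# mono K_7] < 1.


We need C(n, 7) · 4^{1 − 21} < 1, i.e. C(n, 7) < 4^{21 − 1} = 1099511627776.
Check values of n near the boundary:
  n = 175: C(175, 7) = 883208107275; 883208107275 < 1099511627776? YES
  n = 176: C(176, 7) = 919790691600; 919790691600 < 1099511627776? YES
  n = 177: C(177, 7) = 957664425960; 957664425960 < 1099511627776? YES
  n = 178: C(178, 7) = 996867063280; 996867063280 < 1099511627776? YES
  n = 179: C(179, 7) = 1037437234460; 1037437234460 < 1099511627776? YES
  n = 180: C(180, 7) = 1079414463600; 1079414463600 < 1099511627776? YES
  n = 181: C(181, 7) = 1122839183400; 1122839183400 < 1099511627776? NO
  n = 182: C(182, 7) = 1167752750736; 1167752750736 < 1099511627776? NO
The largest n with C(n, 7) < 1099511627776 is n = 180 (where E[X] = 67463403975/68719476736 ≈ 0.98172). Hence R_4(7) > 180, i.e. R_4(7) ≥ 181.

Largest n = 180; hence R_4(7) > 180.


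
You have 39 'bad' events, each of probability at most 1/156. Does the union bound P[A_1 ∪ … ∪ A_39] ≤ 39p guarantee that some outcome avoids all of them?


Union bound: P[∪_{i=1}^{39} A_i] ≤ Σ_i P[A_i] ≤ 39·p = 39·(1/156) = 1/4.
Numerically: 1/4 ≈ 0.250000.
Is 1/4 < 1? YES.
Since P[∪ A_i] ≤ 1/4 < 1, the complement has P[∩ A_i^c] ≥ 1 − 1/4 = 3/4 > 0, so some outcome avoids every A_i.

39·p = 1/4 ≈ 0.250000; existence CERTIFIED by the union bound.


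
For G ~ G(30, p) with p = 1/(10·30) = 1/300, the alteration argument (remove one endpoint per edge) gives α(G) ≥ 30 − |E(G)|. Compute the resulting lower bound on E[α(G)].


E[|E(G)|] = C(30, 2)·p = 435 · (1/300) = 29/20.
E[α(G)] ≥ n − E[|E(G)|] = 30 − 29/20 = 571/20.
Numerically: ≈ 28.55000.
(This is only a lower bound; the true E[α(G)] may be larger.)

E[α(G)] ≥ 571/20 ≈ 28.55000.


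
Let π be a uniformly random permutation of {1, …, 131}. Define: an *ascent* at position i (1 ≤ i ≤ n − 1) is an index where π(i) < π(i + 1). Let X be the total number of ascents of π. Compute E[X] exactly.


Write X = Σ X_I over i = 1, …, 130, with X_I the indicator of one ascent.
There are 130 indicators.
For each fixed i, the pair (π(i), π(i+1)) is a uniformly random ordered pair of distinct values from {1, …, 131}; by symmetry P[π(i) < π(i+1)] = 1/2.
By linearity: E[X] = 130 · (1/2) = (131 − 1) · (1/2) = 65 ≈ 65.0000.

E[X] = 65 = 65.0000.


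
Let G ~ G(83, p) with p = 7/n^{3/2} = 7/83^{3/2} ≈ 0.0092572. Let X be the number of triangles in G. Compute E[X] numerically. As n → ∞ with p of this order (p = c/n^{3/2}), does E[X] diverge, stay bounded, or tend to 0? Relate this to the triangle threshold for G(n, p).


Number of potential triangles: C(83, 3) = 91881.
Each occurs with probability p³ ≈ (0.0092572)³ ≈ 7.9330959e-07.
By linearity: E[X] = C(83, 3)·p³ ≈ 91881 · 7.9330959e-07 ≈ 0.07289.
Since α = 3/2 > 1, p = c/n^{3/2} = o(1/n) is below the triangle threshold p ~ 1/n. Asymptotically E[X] ~ (c³/6)·n^{3(1−α)} = (7³/6)·n^{-1.5} → 0, so by Markov's inequality G has no triangles w.h.p.

E[X] ≈ 0.07289; in regime p = Θ(1/n^{3/2}) E[X] tends to 0 (below the triangle threshold p ~ 1/n).


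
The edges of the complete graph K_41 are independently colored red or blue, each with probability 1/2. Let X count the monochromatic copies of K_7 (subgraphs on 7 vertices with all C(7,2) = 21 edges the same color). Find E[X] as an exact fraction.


Let X = Σ_S X_S over the C(41, 7) = 22481940 subsets S of size 7, where X_S = 1 if the K_7 on S is monochromatic.
For a fixed S, the K_7 on S has C(7, 2) = 21 edges. P[all 21 edges red] = (1/2)^21, and likewise for blue, so P[monochromatic] = 2·(1/2)^21 = 2^{1 − 21} = 1/1048576.
By linearity of expectation: E[X] = C(41, 7) · 2^{1 − 21} = 22481940 · 1/1048576 = 5620485/262144.
Numerically: E[X] ≈ 21.440.

E[X] = C(41,7)·2^(1−C(7,2)) = 5620485/262144 ≈ 21.440.


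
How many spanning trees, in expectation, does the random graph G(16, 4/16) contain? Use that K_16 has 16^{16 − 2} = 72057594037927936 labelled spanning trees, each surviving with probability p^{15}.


K_16 has 16^{16 − 2} = 72057594037927936 labelled spanning trees.
For each such spanning tree H, let X_H = 1 if all 15 edges of H are present in G. Then P[X_H = 1] = p^{15} = (1/4)^{15} = 1/1073741824.
By linearity: E[X] = Σ_H E[X_H] = 72057594037927936 · p^{15} = 72057594037927936 · 1/1073741824 = 67108864.
Numerically: E[X] ≈ 6.711e+07.

E[X] = 72057594037927936 · (1/4)^{15} = 67108864 ≈ 6.711e+07.


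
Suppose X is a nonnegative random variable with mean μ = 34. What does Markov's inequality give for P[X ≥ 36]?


μ = E[X] = 34, a = 36.
Markov: P[X ≥ 36] ≤ μ/a = (34)/36 = 17/18.
Numerically: ≈ 0.94444.
(Since a = 36 > μ = 34.00000, the bound 17/18 is < 1 and informative.)

P[X ≥ 36] ≤ 17/18 ≈ 0.94444.


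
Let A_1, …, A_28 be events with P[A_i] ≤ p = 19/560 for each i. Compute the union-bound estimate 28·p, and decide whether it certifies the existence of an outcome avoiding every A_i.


Union bound: P[∪_{i=1}^{28} A_i] ≤ Σ_i P[A_i] ≤ 28·p = 28·(19/560) = 19/20.
Numerically: 19/20 ≈ 0.950000.
Is 19/20 < 1? YES.
Since P[∪ A_i] ≤ 19/20 < 1, the complement has P[∩ A_i^c] ≥ 1 − 19/20 = 1/20 > 0, so some outcome avoids every A_i.

28·p = 19/20 ≈ 0.950000; existence CERTIFIED by the union bound.


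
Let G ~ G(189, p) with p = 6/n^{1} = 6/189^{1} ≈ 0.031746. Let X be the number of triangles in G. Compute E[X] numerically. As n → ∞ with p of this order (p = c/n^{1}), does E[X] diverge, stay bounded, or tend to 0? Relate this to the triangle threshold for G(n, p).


Number of potential triangles: C(189, 3) = 1107414.
Each occurs with probability p³ ≈ (0.031746)³ ≈ 3.1993985e-05.
By linearity: E[X] = C(189, 3)·p³ ≈ 1107414 · 3.1993985e-05 ≈ 35.43059.
Here α = 1, so p = 6/n is exactly at the triangle threshold p ~ 1/n. Asymptotically E[X] → c³/6 = 6³/6 = 36 ≈ 36.00000, a bounded constant. In this regime the triangle count is asymptotically Poisson(c³/6).

E[X] ≈ 35.43059; in regime p = Θ(1/n^{1}) E[X] stays bounded (at the triangle threshold p ~ 1/n).


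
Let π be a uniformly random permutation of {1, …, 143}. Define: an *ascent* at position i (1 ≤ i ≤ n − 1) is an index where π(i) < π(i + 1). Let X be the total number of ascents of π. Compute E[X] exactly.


Write X = Σ X_I over i = 1, …, 142, with X_I the indicator of one ascent.
There are 142 indicators.
For each fixed i, the pair (π(i), π(i+1)) is a uniformly random ordered pair of distinct values from {1, …, 143}; by symmetry P[π(i) < π(i+1)] = 1/2.
By linearity: E[X] = 142 · (1/2) = (143 − 1) · (1/2) = 71 ≈ 71.00000.

E[X] = 71 = 71.00000.


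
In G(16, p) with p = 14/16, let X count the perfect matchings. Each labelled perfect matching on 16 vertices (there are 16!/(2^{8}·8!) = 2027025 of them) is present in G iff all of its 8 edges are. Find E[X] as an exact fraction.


K_16 has 16!/(2^{8}·8!) = 2027025 labelled perfect matchings.
For each such perfect matching H, let X_H = 1 if all 8 edges of H are present in G. Then P[X_H = 1] = p^{8} = (7/8)^{8} = 5764801/16777216.
By linearity of expectation: E[X] = Σ_H E[X_H] = 2027025 · p^{8} = 2027025 · 5764801/16777216 = 11685395747025/16777216.
Numerically: E[X] ≈ 6.97e+05.

E[X] = 2027025 · (7/8)^{8} = 11685395747025/16777216 ≈ 6.97e+05.


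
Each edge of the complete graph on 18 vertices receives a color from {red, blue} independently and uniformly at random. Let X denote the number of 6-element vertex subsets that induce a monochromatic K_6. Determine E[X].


Let X = Σ_S X_S over the C(18, 6) = 18564 subsets S of size 6, where X_S = 1 if the K_6 on S is monochromatic.
For a fixed S, the K_6 on S has C(6, 2) = 15 edges. P[all 15 edges red] = (1/2)^15, and likewise for blue, so P[monochromatic] = 2·(1/2)^15 = 2^{1 − 15} = 1/16384.
By linearity of expectation: E[X] = C(18, 6) · 2^{1 − 15} = 18564 · 1/16384 = 4641/4096.
Numerically: E[X] ≈ 1.13306.

E[X] = C(18,6)·2^(1−C(6,2)) = 4641/4096 ≈ 1.13306.


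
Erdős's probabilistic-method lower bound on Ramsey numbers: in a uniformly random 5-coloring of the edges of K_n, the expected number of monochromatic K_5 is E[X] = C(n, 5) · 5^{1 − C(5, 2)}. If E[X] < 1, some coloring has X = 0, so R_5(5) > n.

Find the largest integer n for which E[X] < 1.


We need C(n, 5) · 5^{1 − 10} < 1, i.e. C(n, 5) < 5^{10 − 1} = 1953125.
Check values of n near the boundary:
  n = 46: C(46, 5) = 1370754; 1370754 < 1953125? YES
  n = 47: C(47, 5) = 1533939; 1533939 < 1953125? YES
  n = 48: C(48, 5) = 1712304; 1712304 < 1953125? YES
  n = 49: C(49, 5) = 1906884; 1906884 < 1953125? YES
  n = 50: C(50, 5) = 2118760; 2118760 < 1953125? NO
  n = 51: C(51, 5) = 2349060; 2349060 < 1953125? NO
  n = 52: C(52, 5) = 2598960; 2598960 < 1953125? NO
The largest n with C(n, 5) < 1953125 is n = 49 (where E[X] = 1906884/1953125 ≈ 0.976325). Hence R_5(5) > 49, i.e. R_5(5) ≥ 50.

Largest n = 49; hence R_5(5) > 49.


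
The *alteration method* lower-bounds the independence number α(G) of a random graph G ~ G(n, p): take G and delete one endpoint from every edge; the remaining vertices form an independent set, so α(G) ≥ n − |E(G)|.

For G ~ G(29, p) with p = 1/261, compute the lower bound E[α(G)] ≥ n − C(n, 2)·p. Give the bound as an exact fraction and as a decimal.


E[|E(G)|] = C(29, 2)·p = 406 · (1/261) = 14/9.
E[α(G)] ≥ n − E[|E(G)|] = 29 − 14/9 = 247/9.
Numerically: ≈ 27.44444.
(This is only a lower bound; the true E[α(G)] may be larger.)

E[α(G)] ≥ 247/9 ≈ 27.44444.


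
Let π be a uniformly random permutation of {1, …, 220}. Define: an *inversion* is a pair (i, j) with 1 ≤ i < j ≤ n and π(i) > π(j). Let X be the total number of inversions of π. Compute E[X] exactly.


Write X = Σ X_I over the C(220, 2) = 24090 pairs i < j, with X_I the indicator of one inversion.
There are 24090 indicators.
For each fixed pair i < j, the values π(i) and π(j) are two distinct elements of {1, …, 220} in uniformly random order; by symmetry P[π(i) > π(j)] = 1/2.
By linearity: E[X] = 24090 · (1/2) = C(220, 2) · (1/2) = 24090/2 = 12045 ≈ 12045.000000.

E[X] = 12045 = 12045.000000.


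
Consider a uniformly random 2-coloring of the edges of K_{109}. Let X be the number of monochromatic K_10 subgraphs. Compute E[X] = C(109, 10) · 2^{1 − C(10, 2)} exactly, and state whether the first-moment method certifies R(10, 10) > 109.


E[X] = C(109, 10) · 2^{1 − 45} = 42634215112710 · 2^{−44} = 42634215112710/17592186044416.
As a reduced fraction: E[X] = 21317107556355/8796093022208 ≈ 2.42347.
Is E[X] < 1? NO.
Since E[X] ≥ 1, the first-moment bound is inconclusive at n = 109; it does NOT by itself certify R(10, 10) > 109.

E[X] = 21317107556355/8796093022208 ≈ 2.42347; E[X] ≥ 1; first-moment method inconclusive here.


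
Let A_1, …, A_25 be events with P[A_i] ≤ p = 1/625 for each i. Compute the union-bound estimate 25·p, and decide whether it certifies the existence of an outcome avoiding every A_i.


Union bound: P[∪_{i=1}^{25} A_i] ≤ Σ_i P[A_i] ≤ 25·p = 25·(1/625) = 1/25.
Numerically: 1/25 ≈ 0.040000.
Is 1/25 < 1? YES.
Since P[∪ A_i] ≤ 1/25 < 1, the complement has P[∩ A_i^c] ≥ 1 − 1/25 = 24/25 > 0, so some outcome avoids every A_i.

25·p = 1/25 ≈ 0.040000; existence CERTIFIED by the union bound.


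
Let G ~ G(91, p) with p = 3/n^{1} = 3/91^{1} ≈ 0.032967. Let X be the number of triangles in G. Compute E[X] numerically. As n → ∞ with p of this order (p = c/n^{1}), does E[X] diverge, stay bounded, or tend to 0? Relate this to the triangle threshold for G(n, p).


Number of potential triangles: C(91, 3) = 121485.
Each occurs with probability p³ ≈ (0.032967)³ ≈ 3.5829404e-05.
By linearity: E[X] = C(91, 3)·p³ ≈ 121485 · 3.5829404e-05 ≈ 4.35274.
Here α = 1, so p = 3/n is exactly at the triangle threshold p ~ 1/n. Asymptotically E[X] → c³/6 = 3³/6 = 9/2 ≈ 4.50000, a bounded constant. In this regime the triangle count is asymptotically Poisson(c³/6).

E[X] ≈ 4.35274; in regime p = Θ(1/n^{1}) E[X] stays bounded (at the triangle threshold p ~ 1/n).


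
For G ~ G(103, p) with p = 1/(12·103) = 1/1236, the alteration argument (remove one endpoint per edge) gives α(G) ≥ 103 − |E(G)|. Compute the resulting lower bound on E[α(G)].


E[|E(G)|] = C(103, 2)·p = 5253 · (1/1236) = 17/4.
E[α(G)] ≥ n − E[|E(G)|] = 103 − 17/4 = 395/4.
Numerically: ≈ 98.750.
(This is only a lower bound; the true E[α(G)] may be larger.)

E[α(G)] ≥ 395/4 ≈ 98.750.


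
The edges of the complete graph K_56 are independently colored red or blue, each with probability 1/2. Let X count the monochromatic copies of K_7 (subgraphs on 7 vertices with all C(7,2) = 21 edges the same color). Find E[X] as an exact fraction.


Let X = Σ_S X_S over the C(56, 7) = 231917400 subsets S of size 7, where X_S = 1 if the K_7 on S is monochromatic.
For a fixed S, the K_7 on S has C(7, 2) = 21 edges. P[all 21 edges red] = (1/2)^21, and likewise for blue, so P[monochromatic] = 2·(1/2)^21 = 2^{1 − 21} = 1/1048576.
By linearity of expectation: E[X] = C(56, 7) · 2^{1 − 21} = 231917400 · 1/1048576 = 28989675/131072.
Numerically: E[X] ≈ 221.17367.

E[X] = C(56,7)·2^(1−C(7,2)) = 28989675/131072 ≈ 221.17367.


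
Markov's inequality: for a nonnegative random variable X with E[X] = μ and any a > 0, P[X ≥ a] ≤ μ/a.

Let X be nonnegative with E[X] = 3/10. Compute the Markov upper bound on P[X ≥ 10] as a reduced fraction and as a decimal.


μ = E[X] = 3/10, a = 10.
Markov: P[X ≥ 10] ≤ μ/a = (3/10)/10 = 3/100.
Numerically: ≈ 0.030000.
(Since a = 10 > μ = 0.300000, the bound 3/100 is < 1 and informative.)

P[X ≥ 10] ≤ 3/100 ≈ 0.030000.


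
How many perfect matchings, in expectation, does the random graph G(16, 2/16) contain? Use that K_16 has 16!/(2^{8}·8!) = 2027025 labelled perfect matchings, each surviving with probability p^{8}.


K_16 has 16!/(2^{8}·8!) = 2027025 labelled perfect matchings.
For each such perfect matching H, let X_H = 1 if all 8 edges of H are present in G. Then P[X_H = 1] = p^{8} = (1/8)^{8} = 1/16777216.
By linearity: E[X] = Σ_H E[X_H] = 2027025 · p^{8} = 2027025 · 1/16777216 = 2027025/16777216.
Numerically: E[X] ≈ 0.12082.

E[X] = 2027025 · (1/8)^{8} = 2027025/16777216 ≈ 0.12082.


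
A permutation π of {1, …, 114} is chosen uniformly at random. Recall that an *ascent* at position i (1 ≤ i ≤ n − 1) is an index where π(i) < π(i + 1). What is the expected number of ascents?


Write X = Σ X_I over i = 1, …, 113, with X_I the indicator of one ascent.
There are 113 indicators.
For each fixed i, the pair (π(i), π(i+1)) is a uniformly random ordered pair of distinct values from {1, …, 114}; by symmetry P[π(i) < π(i+1)] = 1/2.
By linearity: E[X] = 113 · (1/2) = (114 − 1) · (1/2) = 113/2 ≈ 56.50000.

E[X] = 113/2 = 56.50000.


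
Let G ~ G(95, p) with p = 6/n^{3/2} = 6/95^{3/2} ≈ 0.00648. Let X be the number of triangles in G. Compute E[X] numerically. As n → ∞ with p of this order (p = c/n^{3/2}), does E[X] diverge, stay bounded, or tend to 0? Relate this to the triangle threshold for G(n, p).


Number of potential triangles: C(95, 3) = 138415.
Each occurs with probability p³ ≈ (0.00648)³ ≈ 2.72081e-07.
By linearity: E[X] = C(95, 3)·p³ ≈ 138415 · 2.72081e-07 ≈ 0.038.
Since α = 3/2 > 1, p = c/n^{3/2} = o(1/n) is below the triangle threshold p ~ 1/n. Asymptotically E[X] ~ (c³/6)·n^{3(1−α)} = (6³/6)·n^{-1.5} → 0, so by Markov's inequality G has no triangles w.h.p.

E[X] ≈ 0.038; in regime p = Θ(1/n^{3/2}) E[X] tends to 0 (below the triangle threshold p ~ 1/n).


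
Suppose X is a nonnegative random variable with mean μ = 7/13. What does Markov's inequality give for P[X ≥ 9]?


μ = E[X] = 7/13, a = 9.
Markov: P[X ≥ 9] ≤ μ/a = (7/13)/9 = 7/117.
Numerically: ≈ 0.059829.
(Since a = 9 > μ = 0.538462, the bound 7/117 is < 1 and informative.)

P[X ≥ 9] ≤ 7/117 ≈ 0.059829.


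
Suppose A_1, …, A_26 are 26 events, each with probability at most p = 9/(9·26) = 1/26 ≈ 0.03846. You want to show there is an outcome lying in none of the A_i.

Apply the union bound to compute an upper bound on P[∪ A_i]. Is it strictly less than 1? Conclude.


Union bound: P[∪_{i=1}^{26} A_i] ≤ Σ_i P[A_i] ≤ 26·p = 26·(1/26) = 1.
Numerically: 1 ≈ 1.00000.
Is 1 < 1? NO.
Since the bound 1 is ≥ 1, the union bound is uninformative here; it does NOT by itself certify existence.

26·p = 1 ≈ 1.00000; existence NOT certified by the union bound.


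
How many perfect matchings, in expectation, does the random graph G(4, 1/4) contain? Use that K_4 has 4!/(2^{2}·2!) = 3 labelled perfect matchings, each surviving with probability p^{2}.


K_4 has 4!/(2^{2}·2!) = 3 labelled perfect matchings.
For each such perfect matching H, let X_H = 1 if all 2 edges of H are present in G. Then P[X_H = 1] = p^{2} = (1/4)^{2} = 1/16.
Summing the indicators: E[X] = Σ_H E[X_H] = 3 · p^{2} = 3 · 1/16 = 3/16.
Numerically: E[X] ≈ 0.188.

E[X] = 3 · (1/4)^{2} = 3/16 ≈ 0.188.


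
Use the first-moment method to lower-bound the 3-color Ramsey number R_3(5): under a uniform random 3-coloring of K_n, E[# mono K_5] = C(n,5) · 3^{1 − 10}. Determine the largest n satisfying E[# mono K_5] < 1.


We need C(n, 5) · 3^{1 − 10} < 1, i.e. C(n, 5) < 3^{10 − 1} = 19683.
Check values of n near the boundary:
  n = 17: C(17, 5) = 6188; 6188 < 19683? YES
  n = 18: C(18, 5) = 8568; 8568 < 19683? YES
  n = 19: C(19, 5) = 11628; 11628 < 19683? YES
  n = 20: C(20, 5) = 15504; 15504 < 19683? YES
  n = 21: C(21, 5) = 20349; 20349 < 19683? NO
The largest n with C(n, 5) < 19683 is n = 20 (where E[X] = 5168/6561 ≈ 0.788). Hence R_3(5) > 20, i.e. R_3(5) ≥ 21.

Largest n = 20; hence R_3(5) > 20.


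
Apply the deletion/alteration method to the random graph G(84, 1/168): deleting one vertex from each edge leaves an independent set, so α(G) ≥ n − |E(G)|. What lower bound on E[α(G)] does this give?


E[|E(G)|] = C(84, 2)·p = 3486 · (1/168) = 83/4.
E[α(G)] ≥ n − E[|E(G)|] = 84 − 83/4 = 253/4.
Numerically: ≈ 63.250.
(This is only a lower bound; the true E[α(G)] may be larger.)

E[α(G)] ≥ 253/4 ≈ 63.250.


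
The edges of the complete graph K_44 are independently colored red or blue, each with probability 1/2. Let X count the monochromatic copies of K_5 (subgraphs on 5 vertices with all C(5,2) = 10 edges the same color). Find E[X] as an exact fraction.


Let X = Σ_S X_S over the C(44, 5) = 1086008 subsets S of size 5, where X_S = 1 if the K_5 on S is monochromatic.
For a fixed S, the K_5 on S has C(5, 2) = 10 edges. P[all 10 edges red] = (1/2)^10, and likewise for blue, so P[monochromatic] = 2·(1/2)^10 = 2^{1 − 10} = 1/512.
Summing: E[X] = C(44, 5) · 2^{1 − 10} = 1086008 · 1/512 = 135751/64.
Numerically: E[X] ≈ 2121.109.

E[X] = C(44,5)·2^(1−C(5,2)) = 135751/64 ≈ 2121.109.


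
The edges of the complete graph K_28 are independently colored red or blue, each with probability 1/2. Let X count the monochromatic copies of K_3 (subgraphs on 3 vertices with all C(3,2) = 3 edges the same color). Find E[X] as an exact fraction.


Let X = Σ_S X_S over the C(28, 3) = 3276 subsets S of size 3, where X_S = 1 if the K_3 on S is monochromatic.
For a fixed S, the K_3 on S has C(3, 2) = 3 edges. P[all 3 edges red] = (1/2)^3, and likewise for blue, so P[monochromatic] = 2·(1/2)^3 = 2^{1 − 3} = 1/4.
By linearity: E[X] = C(28, 3) · 2^{1 − 3} = 3276 · 1/4 = 819.
Numerically: E[X] ≈ 819.000000.

E[X] = C(28,3)·2^(1−C(3,2)) = 819 ≈ 819.000000.


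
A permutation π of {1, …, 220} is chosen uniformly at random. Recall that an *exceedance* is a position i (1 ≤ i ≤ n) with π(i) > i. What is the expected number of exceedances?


Write X = Σ_{i=1}^{220} X_i, where X_i = 1_{π(i) > i}.
For each fixed i, π(i) is uniform over {1, …, 220} (marginal of a uniform permutation), so P[π(i) > i] = (n − i)/n. Summing: Σ_{i=1}^{220} (n − i)/n = (0 + 1 + … + 219)/220 = 220(220 − 1)/(2·220) = (220 − 1)/2.
Hence E[X] = Σ_{i=1}^{220} (220 − i)/220 = 219/2 ≈ 109.50000.

E[X] = 219/2 = 109.50000.


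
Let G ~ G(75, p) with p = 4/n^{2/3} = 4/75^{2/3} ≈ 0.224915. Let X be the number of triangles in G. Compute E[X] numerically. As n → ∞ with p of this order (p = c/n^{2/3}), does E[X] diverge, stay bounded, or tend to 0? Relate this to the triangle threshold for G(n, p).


Number of potential triangles: C(75, 3) = 67525.
Each occurs with probability p³ ≈ (0.224915)³ ≈ 1.13777778e-02.
By linearity: E[X] = C(75, 3)·p³ ≈ 67525 · 1.13777778e-02 ≈ 768.284444.
Since α = 2/3 < 1, p = c/n^{2/3} ≫ 1/n is above the triangle threshold p ~ 1/n. Asymptotically E[X] ~ (c³/6)·n^{3(1−α)} = (4³/6)·n^{1} → ∞; triangles are abundant w.h.p.

E[X] ≈ 768.284444; in regime p = Θ(1/n^{2/3}) E[X] diverges (above the triangle threshold p ~ 1/n).


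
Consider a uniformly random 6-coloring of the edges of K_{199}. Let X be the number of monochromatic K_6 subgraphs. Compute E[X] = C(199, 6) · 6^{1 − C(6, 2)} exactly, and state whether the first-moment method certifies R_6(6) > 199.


E[X] = C(199, 6) · 6^{1 − 15} = 79936367511 · 6^{−14} = 79936367511/78364164096.
As a reduced fraction: E[X] = 26645455837/26121388032 ≈ 1.0201.
Is E[X] < 1? NO.
Since E[X] ≥ 1, the first-moment bound is inconclusive at n = 199; it does NOT by itself certify R_6(6) > 199.

E[X] = 26645455837/26121388032 ≈ 1.0201; E[X] ≥ 1; first-moment method inconclusive here.


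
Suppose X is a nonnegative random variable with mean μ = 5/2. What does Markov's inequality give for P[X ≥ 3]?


μ = E[X] = 5/2, a = 3.
Markov: P[X ≥ 3] ≤ μ/a = (5/2)/3 = 5/6.
Numerically: ≈ 0.8333.
(Since a = 3 > μ = 2.5000, the bound 5/6 is < 1 and informative.)

P[X ≥ 3] ≤ 5/6 ≈ 0.8333.


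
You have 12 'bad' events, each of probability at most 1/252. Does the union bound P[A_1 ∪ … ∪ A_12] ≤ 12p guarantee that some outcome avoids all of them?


Union bound: P[∪_{i=1}^{12} A_i] ≤ Σ_i P[A_i] ≤ 12·p = 12·(1/252) = 1/21.
Numerically: 1/21 ≈ 0.048.
Is 1/21 < 1? YES.
Since P[∪ A_i] ≤ 1/21 < 1, the complement has P[∩ A_i^c] ≥ 1 − 1/21 = 20/21 > 0, so some outcome avoids every A_i.

12·p = 1/21 ≈ 0.048; existence CERTIFIED by the union bound.


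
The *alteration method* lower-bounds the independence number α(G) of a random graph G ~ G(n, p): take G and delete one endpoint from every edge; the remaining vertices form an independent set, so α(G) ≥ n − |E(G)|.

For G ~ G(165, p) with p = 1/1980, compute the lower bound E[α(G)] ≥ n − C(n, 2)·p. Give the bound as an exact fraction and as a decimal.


E[|E(G)|] = C(165, 2)·p = 13530 · (1/1980) = 41/6.
E[α(G)] ≥ n − E[|E(G)|] = 165 − 41/6 = 949/6.
Numerically: ≈ 158.1667.
(This is only a lower bound; the true E[α(G)] may be larger.)

E[α(G)] ≥ 949/6 ≈ 158.1667.


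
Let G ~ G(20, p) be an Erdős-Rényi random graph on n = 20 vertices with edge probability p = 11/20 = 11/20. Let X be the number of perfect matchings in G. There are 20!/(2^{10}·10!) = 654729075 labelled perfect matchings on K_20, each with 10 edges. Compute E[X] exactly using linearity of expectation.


K_20 has 20!/(2^{10}·10!) = 654729075 labelled perfect matchings.
For each such perfect matching H, let X_H = 1 if all 10 edges of H are present in G. Then P[X_H = 1] = p^{10} = (11/20)^{10} = 25937424601/10240000000000.
Summing the indicators: E[X] = Σ_H E[X_H] = 654729075 · p^{10} = 654729075 · 25937424601/10240000000000 = 679279440675798963/409600000000.
Numerically: E[X] ≈ 1.6584e+06.

E[X] = 654729075 · (11/20)^{10} = 679279440675798963/409600000000 ≈ 1.6584e+06.


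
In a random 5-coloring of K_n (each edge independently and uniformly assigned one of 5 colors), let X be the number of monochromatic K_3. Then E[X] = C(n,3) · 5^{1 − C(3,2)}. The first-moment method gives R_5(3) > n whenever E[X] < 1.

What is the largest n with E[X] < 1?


We need C(n, 3) · 5^{1 − 3} < 1, i.e. C(n, 3) < 5^{3 − 1} = 25.
Check values of n near the boundary:
  n = 3: C(3, 3) = 1; 1 < 25? YES
  n = 4: C(4, 3) = 4; 4 < 25? YES
  n = 5: C(5, 3) = 10; 10 < 25? YES
  n = 6: C(6, 3) = 20; 20 < 25? YES
  n = 7: C(7, 3) = 35; 35 < 25? NO
  n = 8: C(8, 3) = 56; 56 < 25? NO
The largest n with C(n, 3) < 25 is n = 6 (where E[X] = 4/5 ≈ 0.800). Hence R_5(3) > 6, i.e. R_5(3) ≥ 7.

Largest n = 6; hence R_5(3) > 6.


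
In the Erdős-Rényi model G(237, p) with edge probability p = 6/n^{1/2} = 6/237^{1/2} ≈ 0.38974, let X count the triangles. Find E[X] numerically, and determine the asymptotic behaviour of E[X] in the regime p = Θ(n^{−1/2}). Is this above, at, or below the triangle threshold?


Number of potential triangles: C(237, 3) = 2190670.
Each occurs with probability p³ ≈ (0.38974)³ ≈ 5.9201298e-02.
By linearity: E[X] = C(237, 3)·p³ ≈ 2190670 · 5.9201298e-02 ≈ 129690.50848.
Since α = 1/2 < 1, p = c/n^{1/2} ≫ 1/n is above the triangle threshold p ~ 1/n. Asymptotically E[X] ~ (c³/6)·n^{3(1−α)} = (6³/6)·n^{1.5} → ∞; triangles are abundant w.h.p.

E[X] ≈ 129690.50848; in regime p = Θ(1/n^{1/2}) E[X] diverges (above the triangle threshold p ~ 1/n).


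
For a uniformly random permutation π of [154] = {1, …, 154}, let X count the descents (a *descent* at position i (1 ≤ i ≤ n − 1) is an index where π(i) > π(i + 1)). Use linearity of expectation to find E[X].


Write X = Σ X_I over i = 1, …, 153, with X_I the indicator of one descent.
There are 153 indicators.
For each fixed i, the pair (π(i), π(i+1)) is a uniformly random ordered pair of distinct values from {1, …, 154}; by symmetry P[π(i) > π(i+1)] = 1/2.
By linearity: E[X] = 153 · (1/2) = (154 − 1) · (1/2) = 153/2 ≈ 76.5000.

E[X] = 153/2 = 76.5000.


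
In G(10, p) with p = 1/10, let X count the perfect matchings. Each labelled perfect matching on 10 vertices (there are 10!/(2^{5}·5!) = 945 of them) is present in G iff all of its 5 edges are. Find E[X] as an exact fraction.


K_10 has 10!/(2^{5}·5!) = 945 labelled perfect matchings.
For each such perfect matching H, let X_H = 1 if all 5 edges of H are present in G. Then P[X_H = 1] = p^{5} = (1/10)^{5} = 1/100000.
By linearity of expectation: E[X] = Σ_H E[X_H] = 945 · p^{5} = 945 · 1/100000 = 189/20000.
Numerically: E[X] ≈ 0.00945.

E[X] = 945 · (1/10)^{5} = 189/20000 ≈ 0.00945.


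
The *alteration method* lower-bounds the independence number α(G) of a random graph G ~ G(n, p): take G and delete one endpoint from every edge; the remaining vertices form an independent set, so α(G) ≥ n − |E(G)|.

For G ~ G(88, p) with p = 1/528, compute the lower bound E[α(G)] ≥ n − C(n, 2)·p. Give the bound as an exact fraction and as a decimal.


E[|E(G)|] = C(88, 2)·p = 3828 · (1/528) = 29/4.
E[α(G)] ≥ n − E[|E(G)|] = 88 − 29/4 = 323/4.
Numerically: ≈ 80.75000.
(This is only a lower bound; the true E[α(G)] may be larger.)

E[α(G)] ≥ 323/4 ≈ 80.75000.


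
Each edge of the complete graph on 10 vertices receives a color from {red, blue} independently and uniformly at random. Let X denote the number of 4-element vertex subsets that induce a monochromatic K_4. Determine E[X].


Let X = Σ_S X_S over the C(10, 4) = 210 subsets S of size 4, where X_S = 1 if the K_4 on S is monochromatic.
For a fixed S, the K_4 on S has C(4, 2) = 6 edges. P[all 6 edges red] = (1/2)^6, and likewise for blue, so P[monochromatic] = 2·(1/2)^6 = 2^{1 − 6} = 1/32.
By linearity of expectation: E[X] = C(10, 4) · 2^{1 − 6} = 210 · 1/32 = 105/16.
Numerically: E[X] ≈ 6.562500.

E[X] = C(10,4)·2^(1−C(4,2)) = 105/16 ≈ 6.562500.


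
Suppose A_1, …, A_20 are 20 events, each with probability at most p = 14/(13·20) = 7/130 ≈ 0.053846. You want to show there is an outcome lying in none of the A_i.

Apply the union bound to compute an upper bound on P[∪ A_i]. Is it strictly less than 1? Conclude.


Union bound: P[∪_{i=1}^{20} A_i] ≤ Σ_i P[A_i] ≤ 20·p = 20·(7/130) = 14/13.
Numerically: 14/13 ≈ 1.076923.
Is 14/13 < 1? NO.
Since the bound 14/13 is ≥ 1, the union bound is uninformative here; it does NOT by itself certify existence.

20·p = 14/13 ≈ 1.076923; existence NOT certified by the union bound.


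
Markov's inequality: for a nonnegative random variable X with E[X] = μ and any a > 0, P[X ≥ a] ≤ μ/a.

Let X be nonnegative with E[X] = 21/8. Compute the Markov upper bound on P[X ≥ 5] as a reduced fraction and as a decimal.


μ = E[X] = 21/8, a = 5.
Markov: P[X ≥ 5] ≤ μ/a = (21/8)/5 = 21/40.
Numerically: ≈ 0.525000.
(Since a = 5 > μ = 2.625000, the bound 21/40 is < 1 and informative.)

P[X ≥ 5] ≤ 21/40 ≈ 0.525000.


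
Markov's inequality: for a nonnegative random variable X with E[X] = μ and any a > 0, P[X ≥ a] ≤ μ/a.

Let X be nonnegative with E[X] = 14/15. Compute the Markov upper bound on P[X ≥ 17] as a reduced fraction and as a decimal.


μ = E[X] = 14/15, a = 17.
Markov: P[X ≥ 17] ≤ μ/a = (14/15)/17 = 14/255.
Numerically: ≈ 0.054902.
(Since a = 17 > μ = 0.933333, the bound 14/255 is < 1 and informative.)

P[X ≥ 17] ≤ 14/255 ≈ 0.054902.


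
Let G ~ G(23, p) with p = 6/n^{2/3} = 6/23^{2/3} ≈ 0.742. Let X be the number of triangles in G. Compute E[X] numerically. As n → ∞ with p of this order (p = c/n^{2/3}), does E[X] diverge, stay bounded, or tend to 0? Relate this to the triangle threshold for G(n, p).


Number of potential triangles: C(23, 3) = 1771.
Each occurs with probability p³ ≈ (0.742)³ ≈ 4.08318e-01.
By linearity: E[X] = C(23, 3)·p³ ≈ 1771 · 4.08318e-01 ≈ 723.130.
Since α = 2/3 < 1, p = c/n^{2/3} ≫ 1/n is above the triangle threshold p ~ 1/n. Asymptotically E[X] ~ (c³/6)·n^{3(1−α)} = (6³/6)·n^{1} → ∞; triangles are abundant w.h.p.

E[X] ≈ 723.130; in regime p = Θ(1/n^{2/3}) E[X] diverges (above the triangle threshold p ~ 1/n).


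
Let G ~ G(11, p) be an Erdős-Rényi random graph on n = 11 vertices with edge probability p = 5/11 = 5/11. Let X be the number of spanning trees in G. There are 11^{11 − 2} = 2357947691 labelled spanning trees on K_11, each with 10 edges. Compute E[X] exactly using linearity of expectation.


K_11 has 11^{11 − 2} = 2357947691 labelled spanning trees.
For each such spanning tree H, let X_H = 1 if all 10 edges of H are present in G. Then P[X_H = 1] = p^{10} = (5/11)^{10} = 9765625/25937424601.
Summing the indicators: E[X] = Σ_H E[X_H] = 2357947691 · p^{10} = 2357947691 · 9765625/25937424601 = 9765625/11.
Numerically: E[X] ≈ 8.878e+05.

E[X] = 2357947691 · (5/11)^{10} = 9765625/11 ≈ 8.878e+05.


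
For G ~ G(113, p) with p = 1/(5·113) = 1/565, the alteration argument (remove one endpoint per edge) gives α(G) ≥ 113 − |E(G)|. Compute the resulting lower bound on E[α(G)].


E[|E(G)|] = C(113, 2)·p = 6328 · (1/565) = 56/5.
E[α(G)] ≥ n − E[|E(G)|] = 113 − 56/5 = 509/5.
Numerically: ≈ 101.8000.
(This is only a lower bound; the true E[α(G)] may be larger.)

E[α(G)] ≥ 509/5 ≈ 101.8000.


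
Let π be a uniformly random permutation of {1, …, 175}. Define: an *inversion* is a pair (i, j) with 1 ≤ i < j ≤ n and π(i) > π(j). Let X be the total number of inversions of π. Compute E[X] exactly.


Write X = Σ X_I over the C(175, 2) = 15225 pairs i < j, with X_I the indicator of one inversion.
There are 15225 indicators.
For each fixed pair i < j, the values π(i) and π(j) are two distinct elements of {1, …, 175} in uniformly random order; by symmetry P[π(i) > π(j)] = 1/2.
By linearity: E[X] = 15225 · (1/2) = C(175, 2) · (1/2) = 15225/2 = 15225/2 ≈ 7612.50000.

E[X] = 15225/2 = 7612.50000.


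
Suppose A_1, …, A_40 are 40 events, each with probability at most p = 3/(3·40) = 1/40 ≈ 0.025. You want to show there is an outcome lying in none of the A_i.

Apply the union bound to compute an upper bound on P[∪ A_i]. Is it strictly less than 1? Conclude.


Union bound: P[∪_{i=1}^{40} A_i] ≤ Σ_i P[A_i] ≤ 40·p = 40·(1/40) = 1.
Numerically: 1 ≈ 1.000.
Is 1 < 1? NO.
Since the bound 1 is ≥ 1, the union bound is uninformative here; it does NOT by itself certify existence.

40·p = 1 ≈ 1.000; existence NOT certified by the union bound.


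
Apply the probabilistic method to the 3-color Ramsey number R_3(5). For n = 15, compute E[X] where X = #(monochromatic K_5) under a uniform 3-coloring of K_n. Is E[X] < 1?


E[X] = C(15, 5) · 3^{1 − 10} = 3003 · 3^{−9} = 3003/19683.
As a reduced fraction: E[X] = 1001/6561 ≈ 0.15257.
Is E[X] < 1? YES.
Since E[X] < 1, there exists a 3-coloring of K_{15} with no monochromatic K_5; hence R_3(5) > 15.

E[X] = 1001/6561 ≈ 0.15257; E[X] < 1, so R_3(5) > 15.


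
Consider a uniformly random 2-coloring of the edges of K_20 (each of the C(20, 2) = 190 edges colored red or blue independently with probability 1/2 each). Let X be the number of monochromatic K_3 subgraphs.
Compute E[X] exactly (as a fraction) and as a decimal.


Let X = Σ_S X_S over the C(20, 3) = 1140 subsets S of size 3, where X_S = 1 if the K_3 on S is monochromatic.
For a fixed S, the K_3 on S has C(3, 2) = 3 edges. P[all 3 edges red] = (1/2)^3, and likewise for blue, so P[monochromatic] = 2·(1/2)^3 = 2^{1 − 3} = 1/4.
By linearity of expectation: E[X] = C(20, 3) · 2^{1 − 3} = 1140 · 1/4 = 285.
Numerically: E[X] ≈ 285.00000.

E[X] = C(20,3)·2^(1−C(3,2)) = 285 ≈ 285.00000.


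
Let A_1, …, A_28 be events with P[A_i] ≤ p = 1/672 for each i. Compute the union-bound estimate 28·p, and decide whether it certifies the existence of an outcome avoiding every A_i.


Union bound: P[∪_{i=1}^{28} A_i] ≤ Σ_i P[A_i] ≤ 28·p = 28·(1/672) = 1/24.
Numerically: 1/24 ≈ 0.042.
Is 1/24 < 1? YES.
Since P[∪ A_i] ≤ 1/24 < 1, the complement has P[∩ A_i^c] ≥ 1 − 1/24 = 23/24 > 0, so some outcome avoids every A_i.

28·p = 1/24 ≈ 0.042; existence CERTIFIED by the union bound.


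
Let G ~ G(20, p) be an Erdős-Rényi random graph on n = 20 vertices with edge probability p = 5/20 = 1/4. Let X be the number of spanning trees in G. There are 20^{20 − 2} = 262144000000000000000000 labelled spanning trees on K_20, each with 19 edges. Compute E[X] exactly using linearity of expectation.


K_20 has 20^{20 − 2} = 262144000000000000000000 labelled spanning trees.
For each such spanning tree H, let X_H = 1 if all 19 edges of H are present in G. Then P[X_H = 1] = p^{19} = (1/4)^{19} = 1/274877906944.
Summing the indicators: E[X] = Σ_H E[X_H] = 262144000000000000000000 · p^{19} = 262144000000000000000000 · 1/274877906944 = 3814697265625/4.
Numerically: E[X] ≈ 9.54e+11.

E[X] = 262144000000000000000000 · (1/4)^{19} = 3814697265625/4 ≈ 9.54e+11.


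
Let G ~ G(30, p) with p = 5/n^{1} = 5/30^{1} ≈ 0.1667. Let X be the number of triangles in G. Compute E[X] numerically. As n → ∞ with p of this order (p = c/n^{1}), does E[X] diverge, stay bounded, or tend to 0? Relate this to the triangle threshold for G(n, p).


Number of potential triangles: C(30, 3) = 4060.
Each occurs with probability p³ ≈ (0.1667)³ ≈ 4.629630e-03.
By linearity: E[X] = C(30, 3)·p³ ≈ 4060 · 4.629630e-03 ≈ 18.7963.
Here α = 1, so p = 5/n is exactly at the triangle threshold p ~ 1/n. Asymptotically E[X] → c³/6 = 5³/6 = 125/6 ≈ 20.8333, a bounded constant. In this regime the triangle count is asymptotically Poisson(c³/6).

E[X] ≈ 18.7963; in regime p = Θ(1/n^{1}) E[X] stays bounded (at the triangle threshold p ~ 1/n).


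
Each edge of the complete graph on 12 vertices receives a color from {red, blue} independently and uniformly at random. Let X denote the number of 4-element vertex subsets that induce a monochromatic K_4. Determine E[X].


Let X = Σ_S X_S over the C(12, 4) = 495 subsets S of size 4, where X_S = 1 if the K_4 on S is monochromatic.
For a fixed S, the K_4 on S has C(4, 2) = 6 edges. P[all 6 edges red] = (1/2)^6, and likewise for blue, so P[monochromatic] = 2·(1/2)^6 = 2^{1 − 6} = 1/32.
By linearity of expectation: E[X] = C(12, 4) · 2^{1 − 6} = 495 · 1/32 = 495/32.
Numerically: E[X] ≈ 15.46875.

E[X] = C(12,4)·2^(1−C(4,2)) = 495/32 ≈ 15.46875.


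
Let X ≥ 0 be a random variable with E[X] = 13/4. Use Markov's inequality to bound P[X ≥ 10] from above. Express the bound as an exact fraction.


μ = E[X] = 13/4, a = 10.
Markov: P[X ≥ 10] ≤ μ/a = (13/4)/10 = 13/40.
Numerically: ≈ 0.325.
(Since a = 10 > μ = 3.250, the bound 13/40 is < 1 and informative.)

P[X ≥ 10] ≤ 13/40 ≈ 0.325.


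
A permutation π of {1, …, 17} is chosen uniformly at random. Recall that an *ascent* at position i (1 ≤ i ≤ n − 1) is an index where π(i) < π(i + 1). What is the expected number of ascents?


Write X = Σ X_I over i = 1, …, 16, with X_I the indicator of one ascent.
There are 16 indicators.
For each fixed i, the pair (π(i), π(i+1)) is a uniformly random ordered pair of distinct values from {1, …, 17}; by symmetry P[π(i) < π(i+1)] = 1/2.
By linearity: E[X] = 16 · (1/2) = (17 − 1) · (1/2) = 8 ≈ 8.000.

E[X] = 8 = 8.000.


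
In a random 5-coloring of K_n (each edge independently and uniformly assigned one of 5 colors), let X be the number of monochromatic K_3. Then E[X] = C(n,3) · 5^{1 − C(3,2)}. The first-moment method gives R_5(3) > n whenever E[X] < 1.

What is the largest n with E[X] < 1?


We need C(n, 3) · 5^{1 − 3} < 1, i.e. C(n, 3) < 5^{3 − 1} = 25.
Check values of n near the boundary:
  n = 5: C(5, 3) = 10; 10 < 25? YES
  n = 6: C(6, 3) = 20; 20 < 25? YES
  n = 7: C(7, 3) = 35; 35 < 25? NO
The largest n with C(n, 3) < 25 is n = 6 (where E[X] = 4/5 ≈ 0.8000). Hence R_5(3) > 6, i.e. R_5(3) ≥ 7.

Largest n = 6; hence R_5(3) > 6.


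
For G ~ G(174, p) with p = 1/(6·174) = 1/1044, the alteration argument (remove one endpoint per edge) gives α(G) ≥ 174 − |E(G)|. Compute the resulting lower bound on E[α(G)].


E[|E(G)|] = C(174, 2)·p = 15051 · (1/1044) = 173/12.
E[α(G)] ≥ n − E[|E(G)|] = 174 − 173/12 = 1915/12.
Numerically: ≈ 159.5833.
(This is only a lower bound; the true E[α(G)] may be larger.)

E[α(G)] ≥ 1915/12 ≈ 159.5833.


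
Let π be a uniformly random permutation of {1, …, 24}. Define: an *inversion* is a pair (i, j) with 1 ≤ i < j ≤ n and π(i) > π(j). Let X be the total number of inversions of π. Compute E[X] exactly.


Write X = Σ X_I over the C(24, 2) = 276 pairs i < j, with X_I the indicator of one inversion.
There are 276 indicators.
For each fixed pair i < j, the values π(i) and π(j) are two distinct elements of {1, …, 24} in uniformly random order; by symmetry P[π(i) > π(j)] = 1/2.
By linearity: E[X] = 276 · (1/2) = C(24, 2) · (1/2) = 276/2 = 138 ≈ 138.00000.

E[X] = 138 = 138.00000.
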